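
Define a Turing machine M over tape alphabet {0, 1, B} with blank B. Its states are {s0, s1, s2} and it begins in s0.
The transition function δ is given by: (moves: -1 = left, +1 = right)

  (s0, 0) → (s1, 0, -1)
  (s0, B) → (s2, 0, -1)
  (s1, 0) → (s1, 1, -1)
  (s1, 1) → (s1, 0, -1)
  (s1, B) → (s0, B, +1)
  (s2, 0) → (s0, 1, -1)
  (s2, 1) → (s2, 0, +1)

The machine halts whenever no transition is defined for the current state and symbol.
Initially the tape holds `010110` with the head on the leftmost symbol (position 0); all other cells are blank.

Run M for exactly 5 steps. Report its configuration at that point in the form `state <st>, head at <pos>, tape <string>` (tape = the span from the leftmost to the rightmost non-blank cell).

state=s0 head=0 tape=B[0]10110   (s0,0)→(s1,0,-1)
state=s1 head=-1 tape=[B]010110   (s1,B)→(s0,B,+1)
state=s0 head=0 tape=B[0]10110   (s0,0)→(s1,0,-1)
state=s1 head=-1 tape=[B]010110   (s1,B)→(s0,B,+1)
state=s0 head=0 tape=B[0]10110   (s0,0)→(s1,0,-1)
state=s1 head=-1 tape=[B]010110
After 5 steps: state s1, head at -1, tape 010110.

state s1, head at -1, tape 010110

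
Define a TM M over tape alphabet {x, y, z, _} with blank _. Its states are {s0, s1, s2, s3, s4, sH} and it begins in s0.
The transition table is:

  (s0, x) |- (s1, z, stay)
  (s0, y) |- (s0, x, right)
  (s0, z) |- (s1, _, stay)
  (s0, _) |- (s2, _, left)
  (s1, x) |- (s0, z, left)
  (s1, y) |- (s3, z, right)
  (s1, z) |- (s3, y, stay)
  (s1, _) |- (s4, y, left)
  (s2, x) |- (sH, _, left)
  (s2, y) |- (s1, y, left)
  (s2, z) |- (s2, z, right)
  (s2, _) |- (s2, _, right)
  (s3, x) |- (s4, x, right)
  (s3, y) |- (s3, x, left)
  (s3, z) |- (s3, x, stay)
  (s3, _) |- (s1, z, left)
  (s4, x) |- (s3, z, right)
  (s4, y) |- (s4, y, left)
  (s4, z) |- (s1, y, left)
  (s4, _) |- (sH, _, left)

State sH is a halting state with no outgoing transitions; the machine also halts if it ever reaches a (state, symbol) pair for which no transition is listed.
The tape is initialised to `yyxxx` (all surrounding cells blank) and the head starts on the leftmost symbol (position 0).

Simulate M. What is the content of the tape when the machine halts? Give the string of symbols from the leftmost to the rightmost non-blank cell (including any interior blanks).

state=s0 head=0 tape=[y]yxxx__   (s0,y)→(s0,x,right)
state=s0 head=1 tape=x[y]xxx__   (s0,y)→(s0,x,right)
state=s0 head=2 tape=xx[x]xx__   (s0,x)→(s1,z,stay)
state=s1 head=2 tape=xx[z]xx__   (s1,z)→(s3,y,stay)
state=s3 head=2 tape=xx[y]xx__   (s3,y)→(s3,x,left)
state=s3 head=1 tape=x[x]xxx__   (s3,x)→(s4,x,right)
state=s4 head=2 tape=xx[x]xx__   (s4,x)→(s3,z,right)
state=s3 head=3 tape=xxz[x]x__   (s3,x)→(s4,x,right)
state=s4 head=4 tape=xxzx[x]__   (s4,x)→(s3,z,right)
state=s3 head=5 tape=xxzxz[_]_   (s3,_)→(s1,z,left)
state=s1 head=4 tape=xxzx[z]z_   (s1,z)→(s3,y,stay)
state=s3 head=4 tape=xxzx[y]z_   (s3,y)→(s3,x,left)
state=s3 head=3 tape=xxz[x]xz_   (s3,x)→(s4,x,right)
state=s4 head=4 tape=xxzx[x]z_   (s4,x)→(s3,z,right)
state=s3 head=5 tape=xxzxz[z]_   (s3,z)→(s3,x,stay)
state=s3 head=5 tape=xxzxz[x]_   (s3,x)→(s4,x,right)
state=s4 head=6 tape=xxzxzx[_]   (s4,_)→(sH,_,left)
state=sH head=5 tape=xxzxz[x]_
The non-blank tape span at halt is xxzxzx.

xxzxzx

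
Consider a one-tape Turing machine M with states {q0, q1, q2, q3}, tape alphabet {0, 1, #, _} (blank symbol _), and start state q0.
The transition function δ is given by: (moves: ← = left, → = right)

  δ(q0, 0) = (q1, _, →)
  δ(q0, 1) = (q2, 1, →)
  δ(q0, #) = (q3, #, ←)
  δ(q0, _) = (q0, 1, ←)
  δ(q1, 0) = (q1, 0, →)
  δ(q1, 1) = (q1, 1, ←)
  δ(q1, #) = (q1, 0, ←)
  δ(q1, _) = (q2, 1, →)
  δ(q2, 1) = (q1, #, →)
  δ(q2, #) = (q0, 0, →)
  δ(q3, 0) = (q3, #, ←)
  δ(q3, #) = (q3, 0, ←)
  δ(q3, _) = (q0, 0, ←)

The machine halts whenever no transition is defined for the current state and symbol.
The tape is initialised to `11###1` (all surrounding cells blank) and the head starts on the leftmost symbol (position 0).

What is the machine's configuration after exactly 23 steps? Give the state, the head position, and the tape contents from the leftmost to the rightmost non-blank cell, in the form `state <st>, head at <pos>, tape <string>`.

state q1, head at 5, tape 1#00001

q0 | _[1]1###1   read 1 → write 1, move →, go to q2
q2 | _1[1]###1   read 1 → write #, move →, go to q1
q1 | _1#[#]##1   read # → write 0, move ←, go to q1
q1 | _1[#]0##1   read # → write 0, move ←, go to q1
q1 | _[1]00##1   read 1 → write 1, move ←, go to q1
q1 | [_]100##1   read _ → write 1, move →, go to q2
q2 | 1[1]00##1   read 1 → write #, move →, go to q1
q1 | 1#[0]0##1   read 0 → write 0, move →, go to q1
q1 | 1#0[0]##1   read 0 → write 0, move →, go to q1
q1 | 1#00[#]#1   read # → write 0, move ←, go to q1
q1 | 1#0[0]0#1   read 0 → write 0, move →, go to q1
q1 | 1#00[0]#1   read 0 → write 0, move →, go to q1
q1 | 1#000[#]1   read # → write 0, move ←, go to q1
q1 | 1#00[0]01   read 0 → write 0, move →, go to q1
q1 | 1#000[0]1   read 0 → write 0, move →, go to q1
q1 | 1#0000[1]   read 1 → write 1, move ←, go to q1
q1 | 1#000[0]1   read 0 → write 0, move →, go to q1
q1 | 1#0000[1]   read 1 → write 1, move ←, go to q1
q1 | 1#000[0]1   read 0 → write 0, move →, go to q1
q1 | 1#0000[1]   read 1 → write 1, move ←, go to q1
q1 | 1#000[0]1   read 0 → write 0, move →, go to q1
q1 | 1#0000[1]   read 1 → write 1, move ←, go to q1
q1 | 1#000[0]1   read 0 → write 0, move →, go to q1
q1 | 1#0000[1]
After 23 steps: state q1, head at 5, tape 1#00001.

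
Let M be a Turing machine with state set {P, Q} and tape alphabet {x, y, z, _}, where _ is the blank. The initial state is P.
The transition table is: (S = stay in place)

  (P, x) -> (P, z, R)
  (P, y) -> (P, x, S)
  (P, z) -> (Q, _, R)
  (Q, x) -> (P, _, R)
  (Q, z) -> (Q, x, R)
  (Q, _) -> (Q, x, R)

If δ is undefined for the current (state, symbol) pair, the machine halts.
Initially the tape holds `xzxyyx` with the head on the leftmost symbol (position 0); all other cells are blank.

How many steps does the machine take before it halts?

state=P head=0 tape=[x]zxyyx_   (P,x)→(P,z,R)
state=P head=1 tape=z[z]xyyx_   (P,z)→(Q,_,R)
state=Q head=2 tape=z_[x]yyx_   (Q,x)→(P,_,R)
state=P head=3 tape=z__[y]yx_   (P,y)→(P,x,S)
state=P head=3 tape=z__[x]yx_   (P,x)→(P,z,R)
state=P head=4 tape=z__z[y]x_   (P,y)→(P,x,S)
state=P head=4 tape=z__z[x]x_   (P,x)→(P,z,R)
state=P head=5 tape=z__zz[x]_   (P,x)→(P,z,R)
state=P head=6 tape=z__zzz[_]
M halts after 8 transitions.

8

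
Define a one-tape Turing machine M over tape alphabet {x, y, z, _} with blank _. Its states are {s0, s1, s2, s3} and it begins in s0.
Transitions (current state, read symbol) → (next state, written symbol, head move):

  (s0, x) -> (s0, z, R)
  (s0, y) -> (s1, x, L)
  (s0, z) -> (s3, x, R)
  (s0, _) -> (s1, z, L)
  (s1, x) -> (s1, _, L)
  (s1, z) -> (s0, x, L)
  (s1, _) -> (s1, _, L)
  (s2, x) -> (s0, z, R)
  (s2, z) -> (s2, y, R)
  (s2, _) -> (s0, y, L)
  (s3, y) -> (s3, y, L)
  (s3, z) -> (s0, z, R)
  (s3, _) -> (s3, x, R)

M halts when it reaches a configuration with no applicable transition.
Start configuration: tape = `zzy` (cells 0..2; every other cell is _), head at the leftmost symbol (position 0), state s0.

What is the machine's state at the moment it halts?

s3

s0 | [z]zy_   read z → write x, move R, go to s3
s3 | x[z]y_   read z → write z, move R, go to s0
s0 | xz[y]_   read y → write x, move L, go to s1
s1 | x[z]x_   read z → write x, move L, go to s0
s0 | [x]xx_   read x → write z, move R, go to s0
s0 | z[x]x_   read x → write z, move R, go to s0
s0 | zz[x]_   read x → write z, move R, go to s0
s0 | zzz[_]   read _ → write z, move L, go to s1
s1 | zz[z]z   read z → write x, move L, go to s0
s0 | z[z]xz   read z → write x, move R, go to s3
s3 | zx[x]z
No transition is defined for (s3, x); M halts in state s3.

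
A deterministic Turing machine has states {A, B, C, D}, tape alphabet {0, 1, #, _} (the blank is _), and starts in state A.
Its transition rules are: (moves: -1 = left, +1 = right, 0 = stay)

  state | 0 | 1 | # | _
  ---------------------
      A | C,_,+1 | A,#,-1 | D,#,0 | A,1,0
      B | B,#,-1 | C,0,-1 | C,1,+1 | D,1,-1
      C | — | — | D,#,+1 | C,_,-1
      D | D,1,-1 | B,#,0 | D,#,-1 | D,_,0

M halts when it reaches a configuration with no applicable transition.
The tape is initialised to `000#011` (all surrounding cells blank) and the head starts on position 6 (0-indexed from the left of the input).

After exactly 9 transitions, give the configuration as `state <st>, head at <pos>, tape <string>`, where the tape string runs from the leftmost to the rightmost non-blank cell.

state=A head=6 tape=000#01[1]   (A,1)→(A,#,-1)
state=A head=5 tape=000#0[1]#   (A,1)→(A,#,-1)
state=A head=4 tape=000#[0]##   (A,0)→(C,_,+1)
state=C head=5 tape=000#_[#]#   (C,#)→(D,#,+1)
state=D head=6 tape=000#_#[#]   (D,#)→(D,#,-1)
state=D head=5 tape=000#_[#]#   (D,#)→(D,#,-1)
state=D head=4 tape=000#[_]##   (D,_)→(D,_,0)
state=D head=4 tape=000#[_]##   (D,_)→(D,_,0)
state=D head=4 tape=000#[_]##   (D,_)→(D,_,0)
state=D head=4 tape=000#[_]##
After 9 steps: state D, head at 4, tape 000#_##.

state D, head at 4, tape 000#_##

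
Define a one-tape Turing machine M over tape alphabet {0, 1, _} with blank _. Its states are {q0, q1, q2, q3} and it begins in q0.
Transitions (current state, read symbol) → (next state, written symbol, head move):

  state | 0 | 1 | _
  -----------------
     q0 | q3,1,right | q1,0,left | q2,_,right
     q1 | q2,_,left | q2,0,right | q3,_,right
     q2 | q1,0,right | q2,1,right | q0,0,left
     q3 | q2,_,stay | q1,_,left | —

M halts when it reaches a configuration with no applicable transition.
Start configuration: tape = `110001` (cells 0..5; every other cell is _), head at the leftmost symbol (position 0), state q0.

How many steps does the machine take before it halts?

q0 | _[1]10001_   read 1 → write 0, move left, go to q1
q1 | [_]010001_   read _ → write _, move right, go to q3
q3 | _[0]10001_   read 0 → write _, move stay, go to q2
q2 | _[_]10001_   read _ → write 0, move left, go to q0
q0 | [_]010001_   read _ → write _, move right, go to q2
q2 | _[0]10001_   read 0 → write 0, move right, go to q1
q1 | _0[1]0001_   read 1 → write 0, move right, go to q2
q2 | _00[0]001_   read 0 → write 0, move right, go to q1
q1 | _000[0]01_   read 0 → write _, move left, go to q2
q2 | _00[0]_01_   read 0 → write 0, move right, go to q1
q1 | _000[_]01_   read _ → write _, move right, go to q3
q3 | _000_[0]1_   read 0 → write _, move stay, go to q2
q2 | _000_[_]1_   read _ → write 0, move left, go to q0
q0 | _000[_]01_   read _ → write _, move right, go to q2
q2 | _000_[0]1_   read 0 → write 0, move right, go to q1
q1 | _000_0[1]_   read 1 → write 0, move right, go to q2
q2 | _000_00[_]   read _ → write 0, move left, go to q0
q0 | _000_0[0]0   read 0 → write 1, move right, go to q3
q3 | _000_01[0]   read 0 → write _, move stay, go to q2
q2 | _000_01[_]   read _ → write 0, move left, go to q0
q0 | _000_0[1]0   read 1 → write 0, move left, go to q1
q1 | _000_[0]00   read 0 → write _, move left, go to q2
q2 | _000[_]_00   read _ → write 0, move left, go to q0
q0 | _00[0]0_00   read 0 → write 1, move right, go to q3
q3 | _001[0]_00   read 0 → write _, move stay, go to q2
q2 | _001[_]_00   read _ → write 0, move left, go to q0
q0 | _00[1]0_00   read 1 → write 0, move left, go to q1
q1 | _0[0]00_00   read 0 → write _, move left, go to q2
q2 | _[0]_00_00   read 0 → write 0, move right, go to q1
q1 | _0[_]00_00   read _ → write _, move right, go to q3
q3 | _0_[0]0_00   read 0 → write _, move stay, go to q2
q2 | _0_[_]0_00   read _ → write 0, move left, go to q0
q0 | _0[_]00_00   read _ → write _, move right, go to q2
q2 | _0_[0]0_00   read 0 → write 0, move right, go to q1
q1 | _0_0[0]_00   read 0 → write _, move left, go to q2
q2 | _0_[0]__00   read 0 → write 0, move right, go to q1
q1 | _0_0[_]_00   read _ → write _, move right, go to q3
q3 | _0_0_[_]00
M halts after 37 transitions.

37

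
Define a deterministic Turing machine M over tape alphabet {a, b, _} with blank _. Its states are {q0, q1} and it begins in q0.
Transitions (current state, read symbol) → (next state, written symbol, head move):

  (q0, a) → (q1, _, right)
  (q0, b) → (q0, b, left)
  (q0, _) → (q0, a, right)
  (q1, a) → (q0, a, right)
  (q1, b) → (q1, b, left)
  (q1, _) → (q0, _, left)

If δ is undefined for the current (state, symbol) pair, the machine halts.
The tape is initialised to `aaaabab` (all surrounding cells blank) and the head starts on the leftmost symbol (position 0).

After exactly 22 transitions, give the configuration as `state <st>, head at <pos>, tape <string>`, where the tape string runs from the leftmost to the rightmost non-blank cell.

state q0, head at 2, tape aa_bab

state=q0 head=0 tape=[a]aaabab   (q0,a)→(q1,_,right)
state=q1 head=1 tape=_[a]aabab   (q1,a)→(q0,a,right)
state=q0 head=2 tape=_a[a]abab   (q0,a)→(q1,_,right)
state=q1 head=3 tape=_a_[a]bab   (q1,a)→(q0,a,right)
state=q0 head=4 tape=_a_a[b]ab   (q0,b)→(q0,b,left)
state=q0 head=3 tape=_a_[a]bab   (q0,a)→(q1,_,right)
state=q1 head=4 tape=_a__[b]ab   (q1,b)→(q1,b,left)
state=q1 head=3 tape=_a_[_]bab   (q1,_)→(q0,_,left)
state=q0 head=2 tape=_a[_]_bab   (q0,_)→(q0,a,right)
state=q0 head=3 tape=_aa[_]bab   (q0,_)→(q0,a,right)
state=q0 head=4 tape=_aaa[b]ab   (q0,b)→(q0,b,left)
state=q0 head=3 tape=_aa[a]bab   (q0,a)→(q1,_,right)
state=q1 head=4 tape=_aa_[b]ab   (q1,b)→(q1,b,left)
state=q1 head=3 tape=_aa[_]bab   (q1,_)→(q0,_,left)
state=q0 head=2 tape=_a[a]_bab   (q0,a)→(q1,_,right)
state=q1 head=3 tape=_a_[_]bab   (q1,_)→(q0,_,left)
state=q0 head=2 tape=_a[_]_bab   (q0,_)→(q0,a,right)
state=q0 head=3 tape=_aa[_]bab   (q0,_)→(q0,a,right)
state=q0 head=4 tape=_aaa[b]ab   (q0,b)→(q0,b,left)
state=q0 head=3 tape=_aa[a]bab   (q0,a)→(q1,_,right)
state=q1 head=4 tape=_aa_[b]ab   (q1,b)→(q1,b,left)
state=q1 head=3 tape=_aa[_]bab   (q1,_)→(q0,_,left)
state=q0 head=2 tape=_a[a]_bab
After 22 steps: state q0, head at 2, tape aa_bab.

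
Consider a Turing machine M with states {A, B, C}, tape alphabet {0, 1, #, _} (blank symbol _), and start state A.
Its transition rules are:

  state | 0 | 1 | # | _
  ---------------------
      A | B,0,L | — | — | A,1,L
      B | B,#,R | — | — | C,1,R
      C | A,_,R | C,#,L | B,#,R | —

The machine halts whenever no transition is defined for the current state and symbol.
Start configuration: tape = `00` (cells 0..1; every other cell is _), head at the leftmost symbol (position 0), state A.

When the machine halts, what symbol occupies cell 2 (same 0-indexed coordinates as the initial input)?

1

A | _[0]0_   read 0 → write 0, move L, go to B
B | [_]00_   read _ → write 1, move R, go to C
C | 1[0]0_   read 0 → write _, move R, go to A
A | 1_[0]_   read 0 → write 0, move L, go to B
B | 1[_]0_   read _ → write 1, move R, go to C
C | 11[0]_   read 0 → write _, move R, go to A
A | 11_[_]   read _ → write 1, move L, go to A
A | 11[_]1   read _ → write 1, move L, go to A
A | 1[1]11
Cell 2 holds 1 when M halts.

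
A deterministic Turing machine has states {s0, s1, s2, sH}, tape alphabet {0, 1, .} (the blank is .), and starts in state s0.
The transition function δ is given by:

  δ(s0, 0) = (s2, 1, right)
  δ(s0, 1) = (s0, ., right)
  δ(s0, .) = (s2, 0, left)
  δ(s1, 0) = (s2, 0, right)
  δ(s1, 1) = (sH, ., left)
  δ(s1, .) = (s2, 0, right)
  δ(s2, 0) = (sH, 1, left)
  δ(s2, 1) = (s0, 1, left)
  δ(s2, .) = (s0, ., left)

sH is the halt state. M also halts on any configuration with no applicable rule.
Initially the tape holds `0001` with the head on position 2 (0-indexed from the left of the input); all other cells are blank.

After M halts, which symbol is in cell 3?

state=s0 head=2 tape=00[0]1.   (s0,0)→(s2,1,right)
state=s2 head=3 tape=001[1].   (s2,1)→(s0,1,left)
state=s0 head=2 tape=00[1]1.   (s0,1)→(s0,.,right)
state=s0 head=3 tape=00.[1].   (s0,1)→(s0,.,right)
state=s0 head=4 tape=00..[.]   (s0,.)→(s2,0,left)
state=s2 head=3 tape=00.[.]0   (s2,.)→(s0,.,left)
state=s0 head=2 tape=00[.].0   (s0,.)→(s2,0,left)
state=s2 head=1 tape=0[0]0.0   (s2,0)→(sH,1,left)
state=sH head=0 tape=[0]10.0
Cell 3 holds . when M halts.

.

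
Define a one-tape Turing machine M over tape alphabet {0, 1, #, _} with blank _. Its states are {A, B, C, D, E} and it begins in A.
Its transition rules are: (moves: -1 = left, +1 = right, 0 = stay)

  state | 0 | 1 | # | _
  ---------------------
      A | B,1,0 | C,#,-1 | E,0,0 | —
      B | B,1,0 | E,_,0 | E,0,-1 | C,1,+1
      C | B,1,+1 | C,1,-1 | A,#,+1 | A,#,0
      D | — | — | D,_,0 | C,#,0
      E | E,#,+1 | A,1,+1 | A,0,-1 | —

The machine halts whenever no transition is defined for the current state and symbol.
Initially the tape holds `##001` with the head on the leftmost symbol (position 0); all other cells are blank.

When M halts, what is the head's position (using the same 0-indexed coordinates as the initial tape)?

5

state=A head=0 tape=[#]#001_   (A,#)→(E,0,0)
state=E head=0 tape=[0]#001_   (E,0)→(E,#,+1)
state=E head=1 tape=#[#]001_   (E,#)→(A,0,-1)
state=A head=0 tape=[#]0001_   (A,#)→(E,0,0)
state=E head=0 tape=[0]0001_   (E,0)→(E,#,+1)
state=E head=1 tape=#[0]001_   (E,0)→(E,#,+1)
state=E head=2 tape=##[0]01_   (E,0)→(E,#,+1)
state=E head=3 tape=###[0]1_   (E,0)→(E,#,+1)
state=E head=4 tape=####[1]_   (E,1)→(A,1,+1)
state=A head=5 tape=####1[_]
At halt the head is at cell 5.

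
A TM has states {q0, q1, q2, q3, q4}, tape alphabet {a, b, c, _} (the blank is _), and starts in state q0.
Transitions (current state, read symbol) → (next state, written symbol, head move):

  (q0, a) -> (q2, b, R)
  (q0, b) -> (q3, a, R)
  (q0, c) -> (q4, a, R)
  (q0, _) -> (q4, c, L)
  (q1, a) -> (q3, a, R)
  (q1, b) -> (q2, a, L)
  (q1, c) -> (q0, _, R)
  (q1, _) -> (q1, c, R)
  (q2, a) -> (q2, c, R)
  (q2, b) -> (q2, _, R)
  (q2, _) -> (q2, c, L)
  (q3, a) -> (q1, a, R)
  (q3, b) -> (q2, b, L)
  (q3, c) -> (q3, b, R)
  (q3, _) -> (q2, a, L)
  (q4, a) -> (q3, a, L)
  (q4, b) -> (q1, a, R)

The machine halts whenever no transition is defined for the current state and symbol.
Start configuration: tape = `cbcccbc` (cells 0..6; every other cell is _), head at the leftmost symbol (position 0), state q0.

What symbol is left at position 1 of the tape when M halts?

state=q0 head=0 tape=[c]bcccbc   (q0,c)→(q4,a,R)
state=q4 head=1 tape=a[b]cccbc   (q4,b)→(q1,a,R)
state=q1 head=2 tape=aa[c]ccbc   (q1,c)→(q0,_,R)
state=q0 head=3 tape=aa_[c]cbc   (q0,c)→(q4,a,R)
state=q4 head=4 tape=aa_a[c]bc
Cell 1 holds a when M halts.

a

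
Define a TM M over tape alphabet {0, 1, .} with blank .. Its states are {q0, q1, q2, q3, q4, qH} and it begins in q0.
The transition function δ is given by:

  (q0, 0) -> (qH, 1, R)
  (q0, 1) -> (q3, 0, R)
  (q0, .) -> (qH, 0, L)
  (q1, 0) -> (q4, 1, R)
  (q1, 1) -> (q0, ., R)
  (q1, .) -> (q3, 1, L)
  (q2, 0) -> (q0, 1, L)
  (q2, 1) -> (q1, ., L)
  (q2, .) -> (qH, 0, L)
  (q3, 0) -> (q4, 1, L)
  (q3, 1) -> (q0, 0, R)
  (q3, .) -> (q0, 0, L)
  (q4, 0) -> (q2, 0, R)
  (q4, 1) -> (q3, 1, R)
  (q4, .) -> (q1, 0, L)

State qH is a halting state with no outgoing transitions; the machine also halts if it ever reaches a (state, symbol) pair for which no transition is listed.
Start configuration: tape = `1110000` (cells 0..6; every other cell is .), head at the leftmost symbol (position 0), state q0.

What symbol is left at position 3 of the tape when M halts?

1

state=q0 head=0 tape=[1]110000   (q0,1)→(q3,0,R)
state=q3 head=1 tape=0[1]10000   (q3,1)→(q0,0,R)
state=q0 head=2 tape=00[1]0000   (q0,1)→(q3,0,R)
state=q3 head=3 tape=000[0]000   (q3,0)→(q4,1,L)
state=q4 head=2 tape=00[0]1000   (q4,0)→(q2,0,R)
state=q2 head=3 tape=000[1]000   (q2,1)→(q1,.,L)
state=q1 head=2 tape=00[0].000   (q1,0)→(q4,1,R)
state=q4 head=3 tape=001[.]000   (q4,.)→(q1,0,L)
state=q1 head=2 tape=00[1]0000   (q1,1)→(q0,.,R)
state=q0 head=3 tape=00.[0]000   (q0,0)→(qH,1,R)
state=qH head=4 tape=00.1[0]00
Cell 3 holds 1 when M halts.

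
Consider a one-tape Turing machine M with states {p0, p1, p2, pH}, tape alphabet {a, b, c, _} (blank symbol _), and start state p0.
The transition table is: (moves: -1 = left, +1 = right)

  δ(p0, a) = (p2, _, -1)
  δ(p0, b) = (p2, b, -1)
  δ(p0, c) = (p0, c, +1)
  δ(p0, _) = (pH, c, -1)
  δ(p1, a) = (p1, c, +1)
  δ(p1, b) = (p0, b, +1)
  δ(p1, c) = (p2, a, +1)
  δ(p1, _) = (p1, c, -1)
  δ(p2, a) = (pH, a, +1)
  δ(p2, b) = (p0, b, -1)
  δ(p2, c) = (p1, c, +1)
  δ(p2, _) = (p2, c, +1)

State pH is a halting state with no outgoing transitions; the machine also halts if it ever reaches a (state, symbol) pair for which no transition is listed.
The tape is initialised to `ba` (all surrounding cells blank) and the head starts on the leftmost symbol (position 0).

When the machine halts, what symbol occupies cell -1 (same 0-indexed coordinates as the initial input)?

p0 | _[b]a   read b → write b, move -1, go to p2
p2 | [_]ba   read _ → write c, move +1, go to p2
p2 | c[b]a   read b → write b, move -1, go to p0
p0 | [c]ba   read c → write c, move +1, go to p0
p0 | c[b]a   read b → write b, move -1, go to p2
p2 | [c]ba   read c → write c, move +1, go to p1
p1 | c[b]a   read b → write b, move +1, go to p0
p0 | cb[a]   read a → write _, move -1, go to p2
p2 | c[b]_   read b → write b, move -1, go to p0
p0 | [c]b_   read c → write c, move +1, go to p0
p0 | c[b]_   read b → write b, move -1, go to p2
p2 | [c]b_   read c → write c, move +1, go to p1
p1 | c[b]_   read b → write b, move +1, go to p0
p0 | cb[_]   read _ → write c, move -1, go to pH
pH | c[b]c
Cell -1 holds c when M halts.

c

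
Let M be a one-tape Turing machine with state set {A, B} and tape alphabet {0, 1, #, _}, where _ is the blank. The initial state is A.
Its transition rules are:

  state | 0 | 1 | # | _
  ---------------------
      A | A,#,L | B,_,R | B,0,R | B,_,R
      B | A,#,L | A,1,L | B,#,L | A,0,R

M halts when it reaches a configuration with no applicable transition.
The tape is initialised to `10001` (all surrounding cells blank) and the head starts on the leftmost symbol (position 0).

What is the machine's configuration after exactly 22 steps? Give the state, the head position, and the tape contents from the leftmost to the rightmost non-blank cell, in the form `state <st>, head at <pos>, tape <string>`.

state A, head at -2, tape 0####01

A | __[1]0001   read 1 → write _, move R, go to B
B | ___[0]001   read 0 → write #, move L, go to A
A | __[_]#001   read _ → write _, move R, go to B
B | ___[#]001   read # → write #, move L, go to B
B | __[_]#001   read _ → write 0, move R, go to A
A | __0[#]001   read # → write 0, move R, go to B
B | __00[0]01   read 0 → write #, move L, go to A
A | __0[0]#01   read 0 → write #, move L, go to A
A | __[0]##01   read 0 → write #, move L, go to A
A | _[_]###01   read _ → write _, move R, go to B
B | __[#]##01   read # → write #, move L, go to B
B | _[_]###01   read _ → write 0, move R, go to A
A | _0[#]##01   read # → write 0, move R, go to B
B | _00[#]#01   read # → write #, move L, go to B
B | _0[0]##01   read 0 → write #, move L, go to A
A | _[0]###01   read 0 → write #, move L, go to A
A | [_]####01   read _ → write _, move R, go to B
B | _[#]###01   read # → write #, move L, go to B
B | [_]####01   read _ → write 0, move R, go to A
A | 0[#]###01   read # → write 0, move R, go to B
B | 00[#]##01   read # → write #, move L, go to B
B | 0[0]###01   read 0 → write #, move L, go to A
A | [0]####01
After 22 steps: state A, head at -2, tape 0####01.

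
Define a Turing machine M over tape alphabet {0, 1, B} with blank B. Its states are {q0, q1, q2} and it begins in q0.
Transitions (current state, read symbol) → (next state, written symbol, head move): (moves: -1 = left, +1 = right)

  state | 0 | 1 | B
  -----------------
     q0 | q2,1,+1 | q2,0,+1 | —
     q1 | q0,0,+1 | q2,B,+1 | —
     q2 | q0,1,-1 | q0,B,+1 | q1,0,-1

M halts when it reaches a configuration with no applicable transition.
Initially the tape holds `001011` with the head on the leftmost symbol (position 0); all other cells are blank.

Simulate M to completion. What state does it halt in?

q0

state=q0 head=0 tape=[0]01011B   (q0,0)→(q2,1,+1)
state=q2 head=1 tape=1[0]1011B   (q2,0)→(q0,1,-1)
state=q0 head=0 tape=[1]11011B   (q0,1)→(q2,0,+1)
state=q2 head=1 tape=0[1]1011B   (q2,1)→(q0,B,+1)
state=q0 head=2 tape=0B[1]011B   (q0,1)→(q2,0,+1)
state=q2 head=3 tape=0B0[0]11B   (q2,0)→(q0,1,-1)
state=q0 head=2 tape=0B[0]111B   (q0,0)→(q2,1,+1)
state=q2 head=3 tape=0B1[1]11B   (q2,1)→(q0,B,+1)
state=q0 head=4 tape=0B1B[1]1B   (q0,1)→(q2,0,+1)
state=q2 head=5 tape=0B1B0[1]B   (q2,1)→(q0,B,+1)
state=q0 head=6 tape=0B1B0B[B]
No transition is defined for (q0, B); M halts in state q0.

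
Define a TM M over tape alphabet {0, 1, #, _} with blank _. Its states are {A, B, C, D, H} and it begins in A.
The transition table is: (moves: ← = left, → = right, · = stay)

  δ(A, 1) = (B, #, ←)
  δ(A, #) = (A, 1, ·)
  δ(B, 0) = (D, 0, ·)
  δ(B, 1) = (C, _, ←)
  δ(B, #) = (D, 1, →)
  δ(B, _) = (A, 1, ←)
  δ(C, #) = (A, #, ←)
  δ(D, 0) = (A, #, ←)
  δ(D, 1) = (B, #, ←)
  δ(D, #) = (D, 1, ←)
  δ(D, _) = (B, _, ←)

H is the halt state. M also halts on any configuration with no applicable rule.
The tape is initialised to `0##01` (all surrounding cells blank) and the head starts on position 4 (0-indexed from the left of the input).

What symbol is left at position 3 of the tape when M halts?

#

state=A head=4 tape=_0##0[1]   (A,1)→(B,#,←)
state=B head=3 tape=_0##[0]#   (B,0)→(D,0,·)
state=D head=3 tape=_0##[0]#   (D,0)→(A,#,←)
state=A head=2 tape=_0#[#]##   (A,#)→(A,1,·)
state=A head=2 tape=_0#[1]##   (A,1)→(B,#,←)
state=B head=1 tape=_0[#]###   (B,#)→(D,1,→)
state=D head=2 tape=_01[#]##   (D,#)→(D,1,←)
state=D head=1 tape=_0[1]1##   (D,1)→(B,#,←)
state=B head=0 tape=_[0]#1##   (B,0)→(D,0,·)
state=D head=0 tape=_[0]#1##   (D,0)→(A,#,←)
state=A head=-1 tape=[_]##1##
Cell 3 holds # when M halts.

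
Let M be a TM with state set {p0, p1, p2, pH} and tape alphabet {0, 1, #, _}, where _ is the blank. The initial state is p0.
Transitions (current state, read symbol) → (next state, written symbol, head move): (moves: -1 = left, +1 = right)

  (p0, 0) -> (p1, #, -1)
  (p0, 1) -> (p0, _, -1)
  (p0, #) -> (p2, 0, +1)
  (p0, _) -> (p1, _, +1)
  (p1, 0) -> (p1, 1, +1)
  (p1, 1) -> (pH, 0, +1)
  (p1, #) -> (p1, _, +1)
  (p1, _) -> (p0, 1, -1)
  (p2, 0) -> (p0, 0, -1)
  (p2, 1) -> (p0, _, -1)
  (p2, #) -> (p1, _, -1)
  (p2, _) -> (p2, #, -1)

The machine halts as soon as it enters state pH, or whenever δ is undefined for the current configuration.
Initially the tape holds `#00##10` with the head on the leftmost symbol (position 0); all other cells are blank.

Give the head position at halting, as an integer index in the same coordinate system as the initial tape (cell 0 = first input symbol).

state=p0 head=0 tape=__[#]00##10   (p0,#)→(p2,0,+1)
state=p2 head=1 tape=__0[0]0##10   (p2,0)→(p0,0,-1)
state=p0 head=0 tape=__[0]00##10   (p0,0)→(p1,#,-1)
state=p1 head=-1 tape=_[_]#00##10   (p1,_)→(p0,1,-1)
state=p0 head=-2 tape=[_]1#00##10   (p0,_)→(p1,_,+1)
state=p1 head=-1 tape=_[1]#00##10   (p1,1)→(pH,0,+1)
state=pH head=0 tape=_0[#]00##10
At halt the head is at cell 0.

0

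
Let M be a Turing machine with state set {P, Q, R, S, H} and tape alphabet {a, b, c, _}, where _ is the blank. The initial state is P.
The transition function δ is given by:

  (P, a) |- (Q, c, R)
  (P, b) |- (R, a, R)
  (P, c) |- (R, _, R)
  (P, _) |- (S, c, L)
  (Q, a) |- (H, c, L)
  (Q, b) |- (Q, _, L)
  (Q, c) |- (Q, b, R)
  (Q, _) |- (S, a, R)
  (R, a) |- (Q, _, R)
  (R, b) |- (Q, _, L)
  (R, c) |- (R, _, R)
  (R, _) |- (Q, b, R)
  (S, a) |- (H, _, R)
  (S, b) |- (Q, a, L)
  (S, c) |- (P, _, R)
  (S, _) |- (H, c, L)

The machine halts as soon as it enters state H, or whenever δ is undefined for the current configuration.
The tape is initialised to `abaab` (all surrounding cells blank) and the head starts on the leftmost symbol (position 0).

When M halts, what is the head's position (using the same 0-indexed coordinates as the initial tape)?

3

state=P head=0 tape=[a]baab   (P,a)→(Q,c,R)
state=Q head=1 tape=c[b]aab   (Q,b)→(Q,_,L)
state=Q head=0 tape=[c]_aab   (Q,c)→(Q,b,R)
state=Q head=1 tape=b[_]aab   (Q,_)→(S,a,R)
state=S head=2 tape=ba[a]ab   (S,a)→(H,_,R)
state=H head=3 tape=ba_[a]b
At halt the head is at cell 3.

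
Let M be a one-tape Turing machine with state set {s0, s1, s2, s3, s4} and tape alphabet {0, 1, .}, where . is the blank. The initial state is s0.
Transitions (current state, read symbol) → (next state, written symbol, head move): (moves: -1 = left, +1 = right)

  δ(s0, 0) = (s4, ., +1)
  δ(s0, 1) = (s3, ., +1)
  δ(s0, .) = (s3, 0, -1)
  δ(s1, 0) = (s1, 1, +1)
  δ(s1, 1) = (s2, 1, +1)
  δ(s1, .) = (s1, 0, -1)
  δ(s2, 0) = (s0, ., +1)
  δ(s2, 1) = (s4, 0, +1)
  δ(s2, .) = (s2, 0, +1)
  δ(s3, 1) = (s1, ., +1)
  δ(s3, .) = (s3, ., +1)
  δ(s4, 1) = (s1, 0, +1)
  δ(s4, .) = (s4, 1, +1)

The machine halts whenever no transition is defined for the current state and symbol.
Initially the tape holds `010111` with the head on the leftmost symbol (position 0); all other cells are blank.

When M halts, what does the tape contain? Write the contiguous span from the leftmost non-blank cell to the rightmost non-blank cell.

state=s0 head=0 tape=[0]10111...   (s0,0)→(s4,.,+1)
state=s4 head=1 tape=.[1]0111...   (s4,1)→(s1,0,+1)
state=s1 head=2 tape=.0[0]111...   (s1,0)→(s1,1,+1)
state=s1 head=3 tape=.01[1]11...   (s1,1)→(s2,1,+1)
state=s2 head=4 tape=.011[1]1...   (s2,1)→(s4,0,+1)
state=s4 head=5 tape=.0110[1]...   (s4,1)→(s1,0,+1)
state=s1 head=6 tape=.01100[.]..   (s1,.)→(s1,0,-1)
state=s1 head=5 tape=.0110[0]0..   (s1,0)→(s1,1,+1)
state=s1 head=6 tape=.01101[0]..   (s1,0)→(s1,1,+1)
state=s1 head=7 tape=.011011[.].   (s1,.)→(s1,0,-1)
state=s1 head=6 tape=.01101[1]0.   (s1,1)→(s2,1,+1)
state=s2 head=7 tape=.011011[0].   (s2,0)→(s0,.,+1)
state=s0 head=8 tape=.011011.[.]   (s0,.)→(s3,0,-1)
state=s3 head=7 tape=.011011[.]0   (s3,.)→(s3,.,+1)
state=s3 head=8 tape=.011011.[0]
The non-blank tape span at halt is 011011.0.

011011.0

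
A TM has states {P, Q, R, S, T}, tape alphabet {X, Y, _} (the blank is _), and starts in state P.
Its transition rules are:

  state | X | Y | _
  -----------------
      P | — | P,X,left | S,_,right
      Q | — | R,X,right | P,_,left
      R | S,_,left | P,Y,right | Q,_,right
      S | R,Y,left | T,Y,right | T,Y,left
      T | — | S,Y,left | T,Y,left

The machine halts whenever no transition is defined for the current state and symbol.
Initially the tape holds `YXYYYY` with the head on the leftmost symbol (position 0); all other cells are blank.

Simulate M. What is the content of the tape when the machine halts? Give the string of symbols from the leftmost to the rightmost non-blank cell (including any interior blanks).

P | _[Y]XYYYY   read Y → write X, move left, go to P
P | [_]XXYYYY   read _ → write _, move right, go to S
S | _[X]XYYYY   read X → write Y, move left, go to R
R | [_]YXYYYY   read _ → write _, move right, go to Q
Q | _[Y]XYYYY   read Y → write X, move right, go to R
R | _X[X]YYYY   read X → write _, move left, go to S
S | _[X]_YYYY   read X → write Y, move left, go to R
R | [_]Y_YYYY   read _ → write _, move right, go to Q
Q | _[Y]_YYYY   read Y → write X, move right, go to R
R | _X[_]YYYY   read _ → write _, move right, go to Q
Q | _X_[Y]YYY   read Y → write X, move right, go to R
R | _X_X[Y]YY   read Y → write Y, move right, go to P
P | _X_XY[Y]Y   read Y → write X, move left, go to P
P | _X_X[Y]XY   read Y → write X, move left, go to P
P | _X_[X]XXY
The non-blank tape span at halt is X_XXXY.

X_XXXY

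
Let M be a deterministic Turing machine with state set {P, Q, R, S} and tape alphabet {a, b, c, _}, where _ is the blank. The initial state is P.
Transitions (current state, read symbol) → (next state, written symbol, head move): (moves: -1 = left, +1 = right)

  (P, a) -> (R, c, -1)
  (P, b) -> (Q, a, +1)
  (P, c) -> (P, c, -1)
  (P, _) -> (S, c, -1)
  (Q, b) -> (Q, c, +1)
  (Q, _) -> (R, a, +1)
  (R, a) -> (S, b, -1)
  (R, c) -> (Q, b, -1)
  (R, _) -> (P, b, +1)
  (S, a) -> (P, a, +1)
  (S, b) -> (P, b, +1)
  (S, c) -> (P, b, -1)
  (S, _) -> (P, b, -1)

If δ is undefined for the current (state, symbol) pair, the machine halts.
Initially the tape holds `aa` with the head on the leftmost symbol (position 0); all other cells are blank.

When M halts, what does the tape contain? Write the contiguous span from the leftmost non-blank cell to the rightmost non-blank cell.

aca

state=P head=0 tape=_[a]a   (P,a)→(R,c,-1)
state=R head=-1 tape=[_]ca   (R,_)→(P,b,+1)
state=P head=0 tape=b[c]a   (P,c)→(P,c,-1)
state=P head=-1 tape=[b]ca   (P,b)→(Q,a,+1)
state=Q head=0 tape=a[c]a
The non-blank tape span at halt is aca.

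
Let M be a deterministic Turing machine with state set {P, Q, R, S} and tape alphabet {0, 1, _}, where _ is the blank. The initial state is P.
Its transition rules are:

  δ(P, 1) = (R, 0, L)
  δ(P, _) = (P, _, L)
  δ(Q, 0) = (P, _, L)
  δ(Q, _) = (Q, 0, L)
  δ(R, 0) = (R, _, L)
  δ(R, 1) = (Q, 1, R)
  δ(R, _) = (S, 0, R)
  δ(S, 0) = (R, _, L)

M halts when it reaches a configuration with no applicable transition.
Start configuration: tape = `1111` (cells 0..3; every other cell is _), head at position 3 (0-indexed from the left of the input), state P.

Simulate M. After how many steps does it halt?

14

state=P head=3 tape=__111[1]   (P,1)→(R,0,L)
state=R head=2 tape=__11[1]0   (R,1)→(Q,1,R)
state=Q head=3 tape=__111[0]   (Q,0)→(P,_,L)
state=P head=2 tape=__11[1]_   (P,1)→(R,0,L)
state=R head=1 tape=__1[1]0_   (R,1)→(Q,1,R)
state=Q head=2 tape=__11[0]_   (Q,0)→(P,_,L)
state=P head=1 tape=__1[1]__   (P,1)→(R,0,L)
state=R head=0 tape=__[1]0__   (R,1)→(Q,1,R)
state=Q head=1 tape=__1[0]__   (Q,0)→(P,_,L)
state=P head=0 tape=__[1]___   (P,1)→(R,0,L)
state=R head=-1 tape=_[_]0___   (R,_)→(S,0,R)
state=S head=0 tape=_0[0]___   (S,0)→(R,_,L)
state=R head=-1 tape=_[0]____   (R,0)→(R,_,L)
state=R head=-2 tape=[_]_____   (R,_)→(S,0,R)
state=S head=-1 tape=0[_]____
M halts after 14 transitions.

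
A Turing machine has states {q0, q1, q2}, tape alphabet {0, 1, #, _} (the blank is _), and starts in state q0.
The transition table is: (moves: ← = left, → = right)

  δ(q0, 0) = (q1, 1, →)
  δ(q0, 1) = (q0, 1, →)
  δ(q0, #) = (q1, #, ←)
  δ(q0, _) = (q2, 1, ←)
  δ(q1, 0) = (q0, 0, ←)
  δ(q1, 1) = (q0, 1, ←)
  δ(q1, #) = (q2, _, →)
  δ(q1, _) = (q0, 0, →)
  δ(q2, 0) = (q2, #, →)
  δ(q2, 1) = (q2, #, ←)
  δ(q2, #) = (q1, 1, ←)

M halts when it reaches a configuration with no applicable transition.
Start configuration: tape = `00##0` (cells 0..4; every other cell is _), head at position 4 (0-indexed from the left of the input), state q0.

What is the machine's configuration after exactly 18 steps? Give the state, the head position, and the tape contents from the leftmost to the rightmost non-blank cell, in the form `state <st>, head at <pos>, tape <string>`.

state q0, head at 6, tape 000111#

state=q0 head=4 tape=00##[0]__   (q0,0)→(q1,1,→)
state=q1 head=5 tape=00##1[_]_   (q1,_)→(q0,0,→)
state=q0 head=6 tape=00##10[_]   (q0,_)→(q2,1,←)
state=q2 head=5 tape=00##1[0]1   (q2,0)→(q2,#,→)
state=q2 head=6 tape=00##1#[1]   (q2,1)→(q2,#,←)
state=q2 head=5 tape=00##1[#]#   (q2,#)→(q1,1,←)
state=q1 head=4 tape=00##[1]1#   (q1,1)→(q0,1,←)
state=q0 head=3 tape=00#[#]11#   (q0,#)→(q1,#,←)
state=q1 head=2 tape=00[#]#11#   (q1,#)→(q2,_,→)
state=q2 head=3 tape=00_[#]11#   (q2,#)→(q1,1,←)
state=q1 head=2 tape=00[_]111#   (q1,_)→(q0,0,→)
state=q0 head=3 tape=000[1]11#   (q0,1)→(q0,1,→)
state=q0 head=4 tape=0001[1]1#   (q0,1)→(q0,1,→)
state=q0 head=5 tape=00011[1]#   (q0,1)→(q0,1,→)
state=q0 head=6 tape=000111[#]   (q0,#)→(q1,#,←)
state=q1 head=5 tape=00011[1]#   (q1,1)→(q0,1,←)
state=q0 head=4 tape=0001[1]1#   (q0,1)→(q0,1,→)
state=q0 head=5 tape=00011[1]#   (q0,1)→(q0,1,→)
state=q0 head=6 tape=000111[#]
After 18 steps: state q0, head at 6, tape 000111#.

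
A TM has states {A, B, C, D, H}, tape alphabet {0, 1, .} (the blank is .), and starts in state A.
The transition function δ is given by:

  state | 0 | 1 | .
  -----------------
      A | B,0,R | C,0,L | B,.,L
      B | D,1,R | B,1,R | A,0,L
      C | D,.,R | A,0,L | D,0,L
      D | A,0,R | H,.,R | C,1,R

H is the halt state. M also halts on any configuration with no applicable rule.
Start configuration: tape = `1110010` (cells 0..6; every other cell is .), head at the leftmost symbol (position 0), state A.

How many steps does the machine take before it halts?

14

state=A head=0 tape=..[1]110010   (A,1)→(C,0,L)
state=C head=-1 tape=.[.]0110010   (C,.)→(D,0,L)
state=D head=-2 tape=[.]00110010   (D,.)→(C,1,R)
state=C head=-1 tape=1[0]0110010   (C,0)→(D,.,R)
state=D head=0 tape=1.[0]110010   (D,0)→(A,0,R)
state=A head=1 tape=1.0[1]10010   (A,1)→(C,0,L)
state=C head=0 tape=1.[0]010010   (C,0)→(D,.,R)
state=D head=1 tape=1..[0]10010   (D,0)→(A,0,R)
state=A head=2 tape=1..0[1]0010   (A,1)→(C,0,L)
state=C head=1 tape=1..[0]00010   (C,0)→(D,.,R)
state=D head=2 tape=1...[0]0010   (D,0)→(A,0,R)
state=A head=3 tape=1...0[0]010   (A,0)→(B,0,R)
state=B head=4 tape=1...00[0]10   (B,0)→(D,1,R)
state=D head=5 tape=1...001[1]0   (D,1)→(H,.,R)
state=H head=6 tape=1...001.[0]
M halts after 14 transitions.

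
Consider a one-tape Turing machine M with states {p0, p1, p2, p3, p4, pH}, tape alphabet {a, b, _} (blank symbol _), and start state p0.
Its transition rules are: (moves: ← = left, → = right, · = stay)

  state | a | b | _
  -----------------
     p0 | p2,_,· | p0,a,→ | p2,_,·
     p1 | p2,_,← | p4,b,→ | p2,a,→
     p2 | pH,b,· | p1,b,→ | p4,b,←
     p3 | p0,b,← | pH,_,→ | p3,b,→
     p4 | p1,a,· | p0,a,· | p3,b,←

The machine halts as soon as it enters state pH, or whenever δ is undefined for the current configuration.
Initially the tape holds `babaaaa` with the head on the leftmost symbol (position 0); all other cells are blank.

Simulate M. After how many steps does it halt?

p0 | ___[b]abaaaa   read b → write a, move →, go to p0
p0 | ___a[a]baaaa   read a → write _, move ·, go to p2
p2 | ___a[_]baaaa   read _ → write b, move ←, go to p4
p4 | ___[a]bbaaaa   read a → write a, move ·, go to p1
p1 | ___[a]bbaaaa   read a → write _, move ←, go to p2
p2 | __[_]_bbaaaa   read _ → write b, move ←, go to p4
p4 | _[_]b_bbaaaa   read _ → write b, move ←, go to p3
p3 | [_]bb_bbaaaa   read _ → write b, move →, go to p3
p3 | b[b]b_bbaaaa   read b → write _, move →, go to pH
pH | b_[b]_bbaaaa
M halts after 9 transitions.

9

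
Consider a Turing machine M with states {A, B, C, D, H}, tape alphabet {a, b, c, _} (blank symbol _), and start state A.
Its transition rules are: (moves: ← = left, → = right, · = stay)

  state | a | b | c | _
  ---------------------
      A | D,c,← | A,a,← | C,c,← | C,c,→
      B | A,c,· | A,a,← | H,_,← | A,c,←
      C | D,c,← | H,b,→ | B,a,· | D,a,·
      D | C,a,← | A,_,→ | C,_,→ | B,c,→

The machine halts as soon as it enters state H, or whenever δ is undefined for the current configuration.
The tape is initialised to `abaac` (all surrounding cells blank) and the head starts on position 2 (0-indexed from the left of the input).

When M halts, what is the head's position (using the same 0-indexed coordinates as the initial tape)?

-1

state=A head=2 tape=_ab[a]ac   (A,a)→(D,c,←)
state=D head=1 tape=_a[b]cac   (D,b)→(A,_,→)
state=A head=2 tape=_a_[c]ac   (A,c)→(C,c,←)
state=C head=1 tape=_a[_]cac   (C,_)→(D,a,·)
state=D head=1 tape=_a[a]cac   (D,a)→(C,a,←)
state=C head=0 tape=_[a]acac   (C,a)→(D,c,←)
state=D head=-1 tape=[_]cacac   (D,_)→(B,c,→)
state=B head=0 tape=c[c]acac   (B,c)→(H,_,←)
state=H head=-1 tape=[c]_acac
At halt the head is at cell -1.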